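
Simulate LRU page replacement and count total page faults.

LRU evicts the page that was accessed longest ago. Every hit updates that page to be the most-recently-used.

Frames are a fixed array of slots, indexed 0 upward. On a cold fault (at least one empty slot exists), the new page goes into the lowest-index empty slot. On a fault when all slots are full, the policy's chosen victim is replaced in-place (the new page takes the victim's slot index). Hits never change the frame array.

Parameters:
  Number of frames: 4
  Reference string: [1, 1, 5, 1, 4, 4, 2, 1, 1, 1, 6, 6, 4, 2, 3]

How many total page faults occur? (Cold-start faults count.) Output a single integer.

Answer: 6

Derivation:
Step 0: ref 1 → FAULT, frames=[1,-,-,-]
Step 1: ref 1 → HIT, frames=[1,-,-,-]
Step 2: ref 5 → FAULT, frames=[1,5,-,-]
Step 3: ref 1 → HIT, frames=[1,5,-,-]
Step 4: ref 4 → FAULT, frames=[1,5,4,-]
Step 5: ref 4 → HIT, frames=[1,5,4,-]
Step 6: ref 2 → FAULT, frames=[1,5,4,2]
Step 7: ref 1 → HIT, frames=[1,5,4,2]
Step 8: ref 1 → HIT, frames=[1,5,4,2]
Step 9: ref 1 → HIT, frames=[1,5,4,2]
Step 10: ref 6 → FAULT (evict 5), frames=[1,6,4,2]
Step 11: ref 6 → HIT, frames=[1,6,4,2]
Step 12: ref 4 → HIT, frames=[1,6,4,2]
Step 13: ref 2 → HIT, frames=[1,6,4,2]
Step 14: ref 3 → FAULT (evict 1), frames=[3,6,4,2]
Total faults: 6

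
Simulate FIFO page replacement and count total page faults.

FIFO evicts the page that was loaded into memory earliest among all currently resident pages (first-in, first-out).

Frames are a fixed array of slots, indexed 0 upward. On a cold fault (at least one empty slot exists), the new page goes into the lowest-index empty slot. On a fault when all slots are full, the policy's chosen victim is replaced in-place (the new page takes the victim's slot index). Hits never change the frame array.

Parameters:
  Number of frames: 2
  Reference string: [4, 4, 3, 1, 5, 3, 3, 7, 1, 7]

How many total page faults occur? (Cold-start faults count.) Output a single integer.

Step 0: ref 4 → FAULT, frames=[4,-]
Step 1: ref 4 → HIT, frames=[4,-]
Step 2: ref 3 → FAULT, frames=[4,3]
Step 3: ref 1 → FAULT (evict 4), frames=[1,3]
Step 4: ref 5 → FAULT (evict 3), frames=[1,5]
Step 5: ref 3 → FAULT (evict 1), frames=[3,5]
Step 6: ref 3 → HIT, frames=[3,5]
Step 7: ref 7 → FAULT (evict 5), frames=[3,7]
Step 8: ref 1 → FAULT (evict 3), frames=[1,7]
Step 9: ref 7 → HIT, frames=[1,7]
Total faults: 7

Answer: 7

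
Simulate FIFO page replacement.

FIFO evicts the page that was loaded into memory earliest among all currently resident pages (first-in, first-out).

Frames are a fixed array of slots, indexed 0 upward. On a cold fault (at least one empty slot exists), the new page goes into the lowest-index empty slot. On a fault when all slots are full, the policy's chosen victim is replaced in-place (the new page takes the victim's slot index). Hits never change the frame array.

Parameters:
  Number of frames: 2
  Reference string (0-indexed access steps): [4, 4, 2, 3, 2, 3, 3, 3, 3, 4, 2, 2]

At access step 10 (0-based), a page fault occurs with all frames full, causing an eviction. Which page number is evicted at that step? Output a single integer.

Answer: 3

Derivation:
Step 0: ref 4 -> FAULT, frames=[4,-]
Step 1: ref 4 -> HIT, frames=[4,-]
Step 2: ref 2 -> FAULT, frames=[4,2]
Step 3: ref 3 -> FAULT, evict 4, frames=[3,2]
Step 4: ref 2 -> HIT, frames=[3,2]
Step 5: ref 3 -> HIT, frames=[3,2]
Step 6: ref 3 -> HIT, frames=[3,2]
Step 7: ref 3 -> HIT, frames=[3,2]
Step 8: ref 3 -> HIT, frames=[3,2]
Step 9: ref 4 -> FAULT, evict 2, frames=[3,4]
Step 10: ref 2 -> FAULT, evict 3, frames=[2,4]
At step 10: evicted page 3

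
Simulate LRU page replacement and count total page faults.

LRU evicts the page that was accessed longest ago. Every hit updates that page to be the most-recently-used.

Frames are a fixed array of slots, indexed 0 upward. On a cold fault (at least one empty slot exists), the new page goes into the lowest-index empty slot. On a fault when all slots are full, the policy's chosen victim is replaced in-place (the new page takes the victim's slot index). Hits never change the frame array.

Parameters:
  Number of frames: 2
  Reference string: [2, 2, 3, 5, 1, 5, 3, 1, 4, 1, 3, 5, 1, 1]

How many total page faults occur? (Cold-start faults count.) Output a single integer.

Step 0: ref 2 → FAULT, frames=[2,-]
Step 1: ref 2 → HIT, frames=[2,-]
Step 2: ref 3 → FAULT, frames=[2,3]
Step 3: ref 5 → FAULT (evict 2), frames=[5,3]
Step 4: ref 1 → FAULT (evict 3), frames=[5,1]
Step 5: ref 5 → HIT, frames=[5,1]
Step 6: ref 3 → FAULT (evict 1), frames=[5,3]
Step 7: ref 1 → FAULT (evict 5), frames=[1,3]
Step 8: ref 4 → FAULT (evict 3), frames=[1,4]
Step 9: ref 1 → HIT, frames=[1,4]
Step 10: ref 3 → FAULT (evict 4), frames=[1,3]
Step 11: ref 5 → FAULT (evict 1), frames=[5,3]
Step 12: ref 1 → FAULT (evict 3), frames=[5,1]
Step 13: ref 1 → HIT, frames=[5,1]
Total faults: 10

Answer: 10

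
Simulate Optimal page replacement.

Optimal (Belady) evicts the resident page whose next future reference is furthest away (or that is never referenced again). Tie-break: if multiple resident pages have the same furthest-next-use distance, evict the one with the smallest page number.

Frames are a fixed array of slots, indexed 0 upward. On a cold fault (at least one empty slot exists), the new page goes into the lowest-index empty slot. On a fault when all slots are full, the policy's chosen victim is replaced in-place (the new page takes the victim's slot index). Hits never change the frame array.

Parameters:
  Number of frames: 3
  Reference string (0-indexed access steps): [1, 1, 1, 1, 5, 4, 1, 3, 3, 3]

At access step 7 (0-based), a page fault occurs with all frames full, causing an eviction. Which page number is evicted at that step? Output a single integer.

Step 0: ref 1 -> FAULT, frames=[1,-,-]
Step 1: ref 1 -> HIT, frames=[1,-,-]
Step 2: ref 1 -> HIT, frames=[1,-,-]
Step 3: ref 1 -> HIT, frames=[1,-,-]
Step 4: ref 5 -> FAULT, frames=[1,5,-]
Step 5: ref 4 -> FAULT, frames=[1,5,4]
Step 6: ref 1 -> HIT, frames=[1,5,4]
Step 7: ref 3 -> FAULT, evict 1, frames=[3,5,4]
At step 7: evicted page 1

Answer: 1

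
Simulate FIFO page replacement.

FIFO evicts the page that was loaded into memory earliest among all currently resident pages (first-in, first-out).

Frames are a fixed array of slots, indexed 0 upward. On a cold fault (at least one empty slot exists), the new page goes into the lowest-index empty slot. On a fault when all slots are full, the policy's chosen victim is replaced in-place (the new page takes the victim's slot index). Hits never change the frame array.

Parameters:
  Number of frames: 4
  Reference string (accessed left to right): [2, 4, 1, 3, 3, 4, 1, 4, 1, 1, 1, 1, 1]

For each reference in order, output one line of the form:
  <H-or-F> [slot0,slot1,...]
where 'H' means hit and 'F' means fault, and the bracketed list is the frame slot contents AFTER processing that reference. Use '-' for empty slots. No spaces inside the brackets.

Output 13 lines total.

F [2,-,-,-]
F [2,4,-,-]
F [2,4,1,-]
F [2,4,1,3]
H [2,4,1,3]
H [2,4,1,3]
H [2,4,1,3]
H [2,4,1,3]
H [2,4,1,3]
H [2,4,1,3]
H [2,4,1,3]
H [2,4,1,3]
H [2,4,1,3]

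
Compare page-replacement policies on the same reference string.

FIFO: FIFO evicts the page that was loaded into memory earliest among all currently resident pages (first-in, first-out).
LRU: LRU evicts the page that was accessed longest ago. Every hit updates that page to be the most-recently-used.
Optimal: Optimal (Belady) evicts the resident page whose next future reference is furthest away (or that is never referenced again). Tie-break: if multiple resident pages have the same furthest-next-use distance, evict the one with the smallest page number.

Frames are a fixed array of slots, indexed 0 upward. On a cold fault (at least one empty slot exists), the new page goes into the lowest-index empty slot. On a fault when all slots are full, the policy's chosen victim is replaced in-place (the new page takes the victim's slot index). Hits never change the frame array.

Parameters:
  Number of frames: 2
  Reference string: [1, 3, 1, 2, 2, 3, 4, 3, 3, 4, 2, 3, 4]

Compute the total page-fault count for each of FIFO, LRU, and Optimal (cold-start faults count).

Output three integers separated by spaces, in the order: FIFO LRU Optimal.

Answer: 7 8 6

Derivation:
--- FIFO ---
  step 0: ref 1 -> FAULT, frames=[1,-] (faults so far: 1)
  step 1: ref 3 -> FAULT, frames=[1,3] (faults so far: 2)
  step 2: ref 1 -> HIT, frames=[1,3] (faults so far: 2)
  step 3: ref 2 -> FAULT, evict 1, frames=[2,3] (faults so far: 3)
  step 4: ref 2 -> HIT, frames=[2,3] (faults so far: 3)
  step 5: ref 3 -> HIT, frames=[2,3] (faults so far: 3)
  step 6: ref 4 -> FAULT, evict 3, frames=[2,4] (faults so far: 4)
  step 7: ref 3 -> FAULT, evict 2, frames=[3,4] (faults so far: 5)
  step 8: ref 3 -> HIT, frames=[3,4] (faults so far: 5)
  step 9: ref 4 -> HIT, frames=[3,4] (faults so far: 5)
  step 10: ref 2 -> FAULT, evict 4, frames=[3,2] (faults so far: 6)
  step 11: ref 3 -> HIT, frames=[3,2] (faults so far: 6)
  step 12: ref 4 -> FAULT, evict 3, frames=[4,2] (faults so far: 7)
  FIFO total faults: 7
--- LRU ---
  step 0: ref 1 -> FAULT, frames=[1,-] (faults so far: 1)
  step 1: ref 3 -> FAULT, frames=[1,3] (faults so far: 2)
  step 2: ref 1 -> HIT, frames=[1,3] (faults so far: 2)
  step 3: ref 2 -> FAULT, evict 3, frames=[1,2] (faults so far: 3)
  step 4: ref 2 -> HIT, frames=[1,2] (faults so far: 3)
  step 5: ref 3 -> FAULT, evict 1, frames=[3,2] (faults so far: 4)
  step 6: ref 4 -> FAULT, evict 2, frames=[3,4] (faults so far: 5)
  step 7: ref 3 -> HIT, frames=[3,4] (faults so far: 5)
  step 8: ref 3 -> HIT, frames=[3,4] (faults so far: 5)
  step 9: ref 4 -> HIT, frames=[3,4] (faults so far: 5)
  step 10: ref 2 -> FAULT, evict 3, frames=[2,4] (faults so far: 6)
  step 11: ref 3 -> FAULT, evict 4, frames=[2,3] (faults so far: 7)
  step 12: ref 4 -> FAULT, evict 2, frames=[4,3] (faults so far: 8)
  LRU total faults: 8
--- Optimal ---
  step 0: ref 1 -> FAULT, frames=[1,-] (faults so far: 1)
  step 1: ref 3 -> FAULT, frames=[1,3] (faults so far: 2)
  step 2: ref 1 -> HIT, frames=[1,3] (faults so far: 2)
  step 3: ref 2 -> FAULT, evict 1, frames=[2,3] (faults so far: 3)
  step 4: ref 2 -> HIT, frames=[2,3] (faults so far: 3)
  step 5: ref 3 -> HIT, frames=[2,3] (faults so far: 3)
  step 6: ref 4 -> FAULT, evict 2, frames=[4,3] (faults so far: 4)
  step 7: ref 3 -> HIT, frames=[4,3] (faults so far: 4)
  step 8: ref 3 -> HIT, frames=[4,3] (faults so far: 4)
  step 9: ref 4 -> HIT, frames=[4,3] (faults so far: 4)
  step 10: ref 2 -> FAULT, evict 4, frames=[2,3] (faults so far: 5)
  step 11: ref 3 -> HIT, frames=[2,3] (faults so far: 5)
  step 12: ref 4 -> FAULT, evict 2, frames=[4,3] (faults so far: 6)
  Optimal total faults: 6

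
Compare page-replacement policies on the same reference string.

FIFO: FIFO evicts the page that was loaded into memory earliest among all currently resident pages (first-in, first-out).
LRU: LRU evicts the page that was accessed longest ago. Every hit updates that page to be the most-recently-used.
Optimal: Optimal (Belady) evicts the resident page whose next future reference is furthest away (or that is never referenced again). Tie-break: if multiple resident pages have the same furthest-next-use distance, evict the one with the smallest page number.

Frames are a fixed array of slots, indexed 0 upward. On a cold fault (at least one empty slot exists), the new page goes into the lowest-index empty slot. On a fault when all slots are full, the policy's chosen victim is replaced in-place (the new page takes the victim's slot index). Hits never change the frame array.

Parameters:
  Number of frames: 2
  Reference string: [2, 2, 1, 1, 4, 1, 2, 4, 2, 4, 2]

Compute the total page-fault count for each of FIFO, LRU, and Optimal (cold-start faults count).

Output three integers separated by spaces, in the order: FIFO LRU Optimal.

--- FIFO ---
  step 0: ref 2 -> FAULT, frames=[2,-] (faults so far: 1)
  step 1: ref 2 -> HIT, frames=[2,-] (faults so far: 1)
  step 2: ref 1 -> FAULT, frames=[2,1] (faults so far: 2)
  step 3: ref 1 -> HIT, frames=[2,1] (faults so far: 2)
  step 4: ref 4 -> FAULT, evict 2, frames=[4,1] (faults so far: 3)
  step 5: ref 1 -> HIT, frames=[4,1] (faults so far: 3)
  step 6: ref 2 -> FAULT, evict 1, frames=[4,2] (faults so far: 4)
  step 7: ref 4 -> HIT, frames=[4,2] (faults so far: 4)
  step 8: ref 2 -> HIT, frames=[4,2] (faults so far: 4)
  step 9: ref 4 -> HIT, frames=[4,2] (faults so far: 4)
  step 10: ref 2 -> HIT, frames=[4,2] (faults so far: 4)
  FIFO total faults: 4
--- LRU ---
  step 0: ref 2 -> FAULT, frames=[2,-] (faults so far: 1)
  step 1: ref 2 -> HIT, frames=[2,-] (faults so far: 1)
  step 2: ref 1 -> FAULT, frames=[2,1] (faults so far: 2)
  step 3: ref 1 -> HIT, frames=[2,1] (faults so far: 2)
  step 4: ref 4 -> FAULT, evict 2, frames=[4,1] (faults so far: 3)
  step 5: ref 1 -> HIT, frames=[4,1] (faults so far: 3)
  step 6: ref 2 -> FAULT, evict 4, frames=[2,1] (faults so far: 4)
  step 7: ref 4 -> FAULT, evict 1, frames=[2,4] (faults so far: 5)
  step 8: ref 2 -> HIT, frames=[2,4] (faults so far: 5)
  step 9: ref 4 -> HIT, frames=[2,4] (faults so far: 5)
  step 10: ref 2 -> HIT, frames=[2,4] (faults so far: 5)
  LRU total faults: 5
--- Optimal ---
  step 0: ref 2 -> FAULT, frames=[2,-] (faults so far: 1)
  step 1: ref 2 -> HIT, frames=[2,-] (faults so far: 1)
  step 2: ref 1 -> FAULT, frames=[2,1] (faults so far: 2)
  step 3: ref 1 -> HIT, frames=[2,1] (faults so far: 2)
  step 4: ref 4 -> FAULT, evict 2, frames=[4,1] (faults so far: 3)
  step 5: ref 1 -> HIT, frames=[4,1] (faults so far: 3)
  step 6: ref 2 -> FAULT, evict 1, frames=[4,2] (faults so far: 4)
  step 7: ref 4 -> HIT, frames=[4,2] (faults so far: 4)
  step 8: ref 2 -> HIT, frames=[4,2] (faults so far: 4)
  step 9: ref 4 -> HIT, frames=[4,2] (faults so far: 4)
  step 10: ref 2 -> HIT, frames=[4,2] (faults so far: 4)
  Optimal total faults: 4

Answer: 4 5 4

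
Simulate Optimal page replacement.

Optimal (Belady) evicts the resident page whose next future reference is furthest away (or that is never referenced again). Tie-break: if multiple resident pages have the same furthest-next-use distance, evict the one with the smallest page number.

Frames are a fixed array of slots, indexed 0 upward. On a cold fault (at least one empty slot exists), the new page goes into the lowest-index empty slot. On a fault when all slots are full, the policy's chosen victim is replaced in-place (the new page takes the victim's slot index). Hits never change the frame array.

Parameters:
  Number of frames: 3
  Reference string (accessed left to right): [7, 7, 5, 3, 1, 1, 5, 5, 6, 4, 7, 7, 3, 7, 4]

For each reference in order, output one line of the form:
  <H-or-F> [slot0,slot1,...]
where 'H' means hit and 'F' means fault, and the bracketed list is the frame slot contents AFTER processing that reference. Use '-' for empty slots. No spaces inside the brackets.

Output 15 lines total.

F [7,-,-]
H [7,-,-]
F [7,5,-]
F [7,5,3]
F [7,5,1]
H [7,5,1]
H [7,5,1]
H [7,5,1]
F [7,5,6]
F [7,4,6]
H [7,4,6]
H [7,4,6]
F [7,4,3]
H [7,4,3]
H [7,4,3]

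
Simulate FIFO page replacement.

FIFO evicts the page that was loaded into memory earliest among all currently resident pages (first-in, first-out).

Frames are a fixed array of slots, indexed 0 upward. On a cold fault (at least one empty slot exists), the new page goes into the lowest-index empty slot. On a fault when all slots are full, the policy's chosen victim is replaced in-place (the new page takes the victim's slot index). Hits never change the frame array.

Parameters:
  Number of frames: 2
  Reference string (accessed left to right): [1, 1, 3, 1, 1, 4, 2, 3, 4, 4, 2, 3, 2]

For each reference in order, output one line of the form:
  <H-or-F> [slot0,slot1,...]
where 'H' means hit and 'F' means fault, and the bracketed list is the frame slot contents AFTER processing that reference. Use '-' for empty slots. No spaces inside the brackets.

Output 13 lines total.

F [1,-]
H [1,-]
F [1,3]
H [1,3]
H [1,3]
F [4,3]
F [4,2]
F [3,2]
F [3,4]
H [3,4]
F [2,4]
F [2,3]
H [2,3]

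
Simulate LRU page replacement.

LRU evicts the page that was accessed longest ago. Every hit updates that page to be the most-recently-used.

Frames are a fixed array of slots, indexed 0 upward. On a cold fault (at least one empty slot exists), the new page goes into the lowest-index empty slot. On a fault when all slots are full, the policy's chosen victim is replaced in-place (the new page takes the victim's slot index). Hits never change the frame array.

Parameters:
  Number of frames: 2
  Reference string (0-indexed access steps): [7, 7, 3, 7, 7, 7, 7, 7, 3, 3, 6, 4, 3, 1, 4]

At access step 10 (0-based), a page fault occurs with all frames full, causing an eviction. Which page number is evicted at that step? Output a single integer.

Step 0: ref 7 -> FAULT, frames=[7,-]
Step 1: ref 7 -> HIT, frames=[7,-]
Step 2: ref 3 -> FAULT, frames=[7,3]
Step 3: ref 7 -> HIT, frames=[7,3]
Step 4: ref 7 -> HIT, frames=[7,3]
Step 5: ref 7 -> HIT, frames=[7,3]
Step 6: ref 7 -> HIT, frames=[7,3]
Step 7: ref 7 -> HIT, frames=[7,3]
Step 8: ref 3 -> HIT, frames=[7,3]
Step 9: ref 3 -> HIT, frames=[7,3]
Step 10: ref 6 -> FAULT, evict 7, frames=[6,3]
At step 10: evicted page 7

Answer: 7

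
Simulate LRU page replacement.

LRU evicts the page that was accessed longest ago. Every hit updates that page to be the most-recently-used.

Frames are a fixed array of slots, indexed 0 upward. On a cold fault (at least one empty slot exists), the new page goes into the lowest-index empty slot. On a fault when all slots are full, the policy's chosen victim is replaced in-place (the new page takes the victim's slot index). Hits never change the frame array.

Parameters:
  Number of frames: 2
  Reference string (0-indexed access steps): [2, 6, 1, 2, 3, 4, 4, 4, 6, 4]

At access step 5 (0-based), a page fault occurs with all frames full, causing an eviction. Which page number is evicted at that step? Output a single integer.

Step 0: ref 2 -> FAULT, frames=[2,-]
Step 1: ref 6 -> FAULT, frames=[2,6]
Step 2: ref 1 -> FAULT, evict 2, frames=[1,6]
Step 3: ref 2 -> FAULT, evict 6, frames=[1,2]
Step 4: ref 3 -> FAULT, evict 1, frames=[3,2]
Step 5: ref 4 -> FAULT, evict 2, frames=[3,4]
At step 5: evicted page 2

Answer: 2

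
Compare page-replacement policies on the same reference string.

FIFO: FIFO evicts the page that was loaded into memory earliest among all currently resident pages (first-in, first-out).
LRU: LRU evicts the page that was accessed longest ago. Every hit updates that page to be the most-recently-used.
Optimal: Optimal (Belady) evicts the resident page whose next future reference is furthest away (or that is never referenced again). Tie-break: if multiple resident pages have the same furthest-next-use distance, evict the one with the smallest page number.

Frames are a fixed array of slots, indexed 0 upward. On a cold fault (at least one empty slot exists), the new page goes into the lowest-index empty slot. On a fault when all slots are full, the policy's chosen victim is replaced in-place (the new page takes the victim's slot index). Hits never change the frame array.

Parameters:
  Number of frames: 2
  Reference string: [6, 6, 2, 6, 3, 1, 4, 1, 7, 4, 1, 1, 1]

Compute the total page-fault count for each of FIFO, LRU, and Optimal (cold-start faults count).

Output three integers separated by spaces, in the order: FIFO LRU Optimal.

--- FIFO ---
  step 0: ref 6 -> FAULT, frames=[6,-] (faults so far: 1)
  step 1: ref 6 -> HIT, frames=[6,-] (faults so far: 1)
  step 2: ref 2 -> FAULT, frames=[6,2] (faults so far: 2)
  step 3: ref 6 -> HIT, frames=[6,2] (faults so far: 2)
  step 4: ref 3 -> FAULT, evict 6, frames=[3,2] (faults so far: 3)
  step 5: ref 1 -> FAULT, evict 2, frames=[3,1] (faults so far: 4)
  step 6: ref 4 -> FAULT, evict 3, frames=[4,1] (faults so far: 5)
  step 7: ref 1 -> HIT, frames=[4,1] (faults so far: 5)
  step 8: ref 7 -> FAULT, evict 1, frames=[4,7] (faults so far: 6)
  step 9: ref 4 -> HIT, frames=[4,7] (faults so far: 6)
  step 10: ref 1 -> FAULT, evict 4, frames=[1,7] (faults so far: 7)
  step 11: ref 1 -> HIT, frames=[1,7] (faults so far: 7)
  step 12: ref 1 -> HIT, frames=[1,7] (faults so far: 7)
  FIFO total faults: 7
--- LRU ---
  step 0: ref 6 -> FAULT, frames=[6,-] (faults so far: 1)
  step 1: ref 6 -> HIT, frames=[6,-] (faults so far: 1)
  step 2: ref 2 -> FAULT, frames=[6,2] (faults so far: 2)
  step 3: ref 6 -> HIT, frames=[6,2] (faults so far: 2)
  step 4: ref 3 -> FAULT, evict 2, frames=[6,3] (faults so far: 3)
  step 5: ref 1 -> FAULT, evict 6, frames=[1,3] (faults so far: 4)
  step 6: ref 4 -> FAULT, evict 3, frames=[1,4] (faults so far: 5)
  step 7: ref 1 -> HIT, frames=[1,4] (faults so far: 5)
  step 8: ref 7 -> FAULT, evict 4, frames=[1,7] (faults so far: 6)
  step 9: ref 4 -> FAULT, evict 1, frames=[4,7] (faults so far: 7)
  step 10: ref 1 -> FAULT, evict 7, frames=[4,1] (faults so far: 8)
  step 11: ref 1 -> HIT, frames=[4,1] (faults so far: 8)
  step 12: ref 1 -> HIT, frames=[4,1] (faults so far: 8)
  LRU total faults: 8
--- Optimal ---
  step 0: ref 6 -> FAULT, frames=[6,-] (faults so far: 1)
  step 1: ref 6 -> HIT, frames=[6,-] (faults so far: 1)
  step 2: ref 2 -> FAULT, frames=[6,2] (faults so far: 2)
  step 3: ref 6 -> HIT, frames=[6,2] (faults so far: 2)
  step 4: ref 3 -> FAULT, evict 2, frames=[6,3] (faults so far: 3)
  step 5: ref 1 -> FAULT, evict 3, frames=[6,1] (faults so far: 4)
  step 6: ref 4 -> FAULT, evict 6, frames=[4,1] (faults so far: 5)
  step 7: ref 1 -> HIT, frames=[4,1] (faults so far: 5)
  step 8: ref 7 -> FAULT, evict 1, frames=[4,7] (faults so far: 6)
  step 9: ref 4 -> HIT, frames=[4,7] (faults so far: 6)
  step 10: ref 1 -> FAULT, evict 4, frames=[1,7] (faults so far: 7)
  step 11: ref 1 -> HIT, frames=[1,7] (faults so far: 7)
  step 12: ref 1 -> HIT, frames=[1,7] (faults so far: 7)
  Optimal total faults: 7

Answer: 7 8 7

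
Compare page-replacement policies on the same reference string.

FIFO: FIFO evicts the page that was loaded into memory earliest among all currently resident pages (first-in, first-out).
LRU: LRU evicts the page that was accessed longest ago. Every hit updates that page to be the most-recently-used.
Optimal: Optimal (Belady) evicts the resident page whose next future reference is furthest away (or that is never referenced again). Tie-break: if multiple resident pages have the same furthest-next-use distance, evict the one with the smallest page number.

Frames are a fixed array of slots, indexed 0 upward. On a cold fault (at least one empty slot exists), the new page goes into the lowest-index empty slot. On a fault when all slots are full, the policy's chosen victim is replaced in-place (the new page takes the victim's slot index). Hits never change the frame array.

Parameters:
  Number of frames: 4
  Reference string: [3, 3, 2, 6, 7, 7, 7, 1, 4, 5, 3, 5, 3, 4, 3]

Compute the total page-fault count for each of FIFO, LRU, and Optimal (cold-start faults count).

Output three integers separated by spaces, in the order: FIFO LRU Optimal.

--- FIFO ---
  step 0: ref 3 -> FAULT, frames=[3,-,-,-] (faults so far: 1)
  step 1: ref 3 -> HIT, frames=[3,-,-,-] (faults so far: 1)
  step 2: ref 2 -> FAULT, frames=[3,2,-,-] (faults so far: 2)
  step 3: ref 6 -> FAULT, frames=[3,2,6,-] (faults so far: 3)
  step 4: ref 7 -> FAULT, frames=[3,2,6,7] (faults so far: 4)
  step 5: ref 7 -> HIT, frames=[3,2,6,7] (faults so far: 4)
  step 6: ref 7 -> HIT, frames=[3,2,6,7] (faults so far: 4)
  step 7: ref 1 -> FAULT, evict 3, frames=[1,2,6,7] (faults so far: 5)
  step 8: ref 4 -> FAULT, evict 2, frames=[1,4,6,7] (faults so far: 6)
  step 9: ref 5 -> FAULT, evict 6, frames=[1,4,5,7] (faults so far: 7)
  step 10: ref 3 -> FAULT, evict 7, frames=[1,4,5,3] (faults so far: 8)
  step 11: ref 5 -> HIT, frames=[1,4,5,3] (faults so far: 8)
  step 12: ref 3 -> HIT, frames=[1,4,5,3] (faults so far: 8)
  step 13: ref 4 -> HIT, frames=[1,4,5,3] (faults so far: 8)
  step 14: ref 3 -> HIT, frames=[1,4,5,3] (faults so far: 8)
  FIFO total faults: 8
--- LRU ---
  step 0: ref 3 -> FAULT, frames=[3,-,-,-] (faults so far: 1)
  step 1: ref 3 -> HIT, frames=[3,-,-,-] (faults so far: 1)
  step 2: ref 2 -> FAULT, frames=[3,2,-,-] (faults so far: 2)
  step 3: ref 6 -> FAULT, frames=[3,2,6,-] (faults so far: 3)
  step 4: ref 7 -> FAULT, frames=[3,2,6,7] (faults so far: 4)
  step 5: ref 7 -> HIT, frames=[3,2,6,7] (faults so far: 4)
  step 6: ref 7 -> HIT, frames=[3,2,6,7] (faults so far: 4)
  step 7: ref 1 -> FAULT, evict 3, frames=[1,2,6,7] (faults so far: 5)
  step 8: ref 4 -> FAULT, evict 2, frames=[1,4,6,7] (faults so far: 6)
  step 9: ref 5 -> FAULT, evict 6, frames=[1,4,5,7] (faults so far: 7)
  step 10: ref 3 -> FAULT, evict 7, frames=[1,4,5,3] (faults so far: 8)
  step 11: ref 5 -> HIT, frames=[1,4,5,3] (faults so far: 8)
  step 12: ref 3 -> HIT, frames=[1,4,5,3] (faults so far: 8)
  step 13: ref 4 -> HIT, frames=[1,4,5,3] (faults so far: 8)
  step 14: ref 3 -> HIT, frames=[1,4,5,3] (faults so far: 8)
  LRU total faults: 8
--- Optimal ---
  step 0: ref 3 -> FAULT, frames=[3,-,-,-] (faults so far: 1)
  step 1: ref 3 -> HIT, frames=[3,-,-,-] (faults so far: 1)
  step 2: ref 2 -> FAULT, frames=[3,2,-,-] (faults so far: 2)
  step 3: ref 6 -> FAULT, frames=[3,2,6,-] (faults so far: 3)
  step 4: ref 7 -> FAULT, frames=[3,2,6,7] (faults so far: 4)
  step 5: ref 7 -> HIT, frames=[3,2,6,7] (faults so far: 4)
  step 6: ref 7 -> HIT, frames=[3,2,6,7] (faults so far: 4)
  step 7: ref 1 -> FAULT, evict 2, frames=[3,1,6,7] (faults so far: 5)
  step 8: ref 4 -> FAULT, evict 1, frames=[3,4,6,7] (faults so far: 6)
  step 9: ref 5 -> FAULT, evict 6, frames=[3,4,5,7] (faults so far: 7)
  step 10: ref 3 -> HIT, frames=[3,4,5,7] (faults so far: 7)
  step 11: ref 5 -> HIT, frames=[3,4,5,7] (faults so far: 7)
  step 12: ref 3 -> HIT, frames=[3,4,5,7] (faults so far: 7)
  step 13: ref 4 -> HIT, frames=[3,4,5,7] (faults so far: 7)
  step 14: ref 3 -> HIT, frames=[3,4,5,7] (faults so far: 7)
  Optimal total faults: 7

Answer: 8 8 7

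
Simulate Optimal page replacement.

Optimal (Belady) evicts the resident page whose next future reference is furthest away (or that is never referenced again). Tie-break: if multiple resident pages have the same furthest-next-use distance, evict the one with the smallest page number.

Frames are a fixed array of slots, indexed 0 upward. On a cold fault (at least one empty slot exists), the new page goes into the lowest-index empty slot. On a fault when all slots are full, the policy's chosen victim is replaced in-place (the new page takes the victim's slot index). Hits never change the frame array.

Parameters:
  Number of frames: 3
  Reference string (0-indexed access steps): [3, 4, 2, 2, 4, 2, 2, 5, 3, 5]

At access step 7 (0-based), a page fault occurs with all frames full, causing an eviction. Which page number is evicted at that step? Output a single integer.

Step 0: ref 3 -> FAULT, frames=[3,-,-]
Step 1: ref 4 -> FAULT, frames=[3,4,-]
Step 2: ref 2 -> FAULT, frames=[3,4,2]
Step 3: ref 2 -> HIT, frames=[3,4,2]
Step 4: ref 4 -> HIT, frames=[3,4,2]
Step 5: ref 2 -> HIT, frames=[3,4,2]
Step 6: ref 2 -> HIT, frames=[3,4,2]
Step 7: ref 5 -> FAULT, evict 2, frames=[3,4,5]
At step 7: evicted page 2

Answer: 2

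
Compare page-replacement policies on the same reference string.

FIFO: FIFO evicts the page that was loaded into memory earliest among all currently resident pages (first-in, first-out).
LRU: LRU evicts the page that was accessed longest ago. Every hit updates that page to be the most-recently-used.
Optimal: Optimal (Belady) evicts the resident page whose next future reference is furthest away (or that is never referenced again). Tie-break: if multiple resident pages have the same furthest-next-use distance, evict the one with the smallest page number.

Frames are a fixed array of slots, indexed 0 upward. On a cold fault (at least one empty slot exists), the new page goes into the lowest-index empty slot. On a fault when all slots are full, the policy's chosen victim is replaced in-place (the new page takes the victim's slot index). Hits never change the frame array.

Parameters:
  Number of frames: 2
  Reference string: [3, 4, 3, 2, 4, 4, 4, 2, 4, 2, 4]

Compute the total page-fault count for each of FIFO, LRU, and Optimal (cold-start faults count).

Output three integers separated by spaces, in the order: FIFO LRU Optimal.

--- FIFO ---
  step 0: ref 3 -> FAULT, frames=[3,-] (faults so far: 1)
  step 1: ref 4 -> FAULT, frames=[3,4] (faults so far: 2)
  step 2: ref 3 -> HIT, frames=[3,4] (faults so far: 2)
  step 3: ref 2 -> FAULT, evict 3, frames=[2,4] (faults so far: 3)
  step 4: ref 4 -> HIT, frames=[2,4] (faults so far: 3)
  step 5: ref 4 -> HIT, frames=[2,4] (faults so far: 3)
  step 6: ref 4 -> HIT, frames=[2,4] (faults so far: 3)
  step 7: ref 2 -> HIT, frames=[2,4] (faults so far: 3)
  step 8: ref 4 -> HIT, frames=[2,4] (faults so far: 3)
  step 9: ref 2 -> HIT, frames=[2,4] (faults so far: 3)
  step 10: ref 4 -> HIT, frames=[2,4] (faults so far: 3)
  FIFO total faults: 3
--- LRU ---
  step 0: ref 3 -> FAULT, frames=[3,-] (faults so far: 1)
  step 1: ref 4 -> FAULT, frames=[3,4] (faults so far: 2)
  step 2: ref 3 -> HIT, frames=[3,4] (faults so far: 2)
  step 3: ref 2 -> FAULT, evict 4, frames=[3,2] (faults so far: 3)
  step 4: ref 4 -> FAULT, evict 3, frames=[4,2] (faults so far: 4)
  step 5: ref 4 -> HIT, frames=[4,2] (faults so far: 4)
  step 6: ref 4 -> HIT, frames=[4,2] (faults so far: 4)
  step 7: ref 2 -> HIT, frames=[4,2] (faults so far: 4)
  step 8: ref 4 -> HIT, frames=[4,2] (faults so far: 4)
  step 9: ref 2 -> HIT, frames=[4,2] (faults so far: 4)
  step 10: ref 4 -> HIT, frames=[4,2] (faults so far: 4)
  LRU total faults: 4
--- Optimal ---
  step 0: ref 3 -> FAULT, frames=[3,-] (faults so far: 1)
  step 1: ref 4 -> FAULT, frames=[3,4] (faults so far: 2)
  step 2: ref 3 -> HIT, frames=[3,4] (faults so far: 2)
  step 3: ref 2 -> FAULT, evict 3, frames=[2,4] (faults so far: 3)
  step 4: ref 4 -> HIT, frames=[2,4] (faults so far: 3)
  step 5: ref 4 -> HIT, frames=[2,4] (faults so far: 3)
  step 6: ref 4 -> HIT, frames=[2,4] (faults so far: 3)
  step 7: ref 2 -> HIT, frames=[2,4] (faults so far: 3)
  step 8: ref 4 -> HIT, frames=[2,4] (faults so far: 3)
  step 9: ref 2 -> HIT, frames=[2,4] (faults so far: 3)
  step 10: ref 4 -> HIT, frames=[2,4] (faults so far: 3)
  Optimal total faults: 3

Answer: 3 4 3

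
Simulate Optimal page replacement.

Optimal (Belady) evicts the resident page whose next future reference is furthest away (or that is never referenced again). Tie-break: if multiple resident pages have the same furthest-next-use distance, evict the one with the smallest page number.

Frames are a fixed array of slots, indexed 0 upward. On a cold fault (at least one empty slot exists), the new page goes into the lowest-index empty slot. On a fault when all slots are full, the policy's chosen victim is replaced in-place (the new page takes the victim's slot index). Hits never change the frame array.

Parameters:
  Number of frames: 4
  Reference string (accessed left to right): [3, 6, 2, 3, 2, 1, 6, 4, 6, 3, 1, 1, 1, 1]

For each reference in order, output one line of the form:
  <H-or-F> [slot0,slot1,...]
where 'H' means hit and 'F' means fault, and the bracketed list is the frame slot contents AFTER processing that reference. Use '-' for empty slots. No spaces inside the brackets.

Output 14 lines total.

F [3,-,-,-]
F [3,6,-,-]
F [3,6,2,-]
H [3,6,2,-]
H [3,6,2,-]
F [3,6,2,1]
H [3,6,2,1]
F [3,6,4,1]
H [3,6,4,1]
H [3,6,4,1]
H [3,6,4,1]
H [3,6,4,1]
H [3,6,4,1]
H [3,6,4,1]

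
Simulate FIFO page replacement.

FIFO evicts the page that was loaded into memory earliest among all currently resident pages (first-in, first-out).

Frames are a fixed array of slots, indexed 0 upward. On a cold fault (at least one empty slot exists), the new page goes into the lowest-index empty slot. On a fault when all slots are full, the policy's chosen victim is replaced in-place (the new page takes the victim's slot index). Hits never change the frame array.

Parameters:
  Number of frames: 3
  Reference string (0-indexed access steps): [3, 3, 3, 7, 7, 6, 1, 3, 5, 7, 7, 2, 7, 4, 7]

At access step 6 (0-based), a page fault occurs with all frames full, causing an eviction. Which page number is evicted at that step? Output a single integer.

Step 0: ref 3 -> FAULT, frames=[3,-,-]
Step 1: ref 3 -> HIT, frames=[3,-,-]
Step 2: ref 3 -> HIT, frames=[3,-,-]
Step 3: ref 7 -> FAULT, frames=[3,7,-]
Step 4: ref 7 -> HIT, frames=[3,7,-]
Step 5: ref 6 -> FAULT, frames=[3,7,6]
Step 6: ref 1 -> FAULT, evict 3, frames=[1,7,6]
At step 6: evicted page 3

Answer: 3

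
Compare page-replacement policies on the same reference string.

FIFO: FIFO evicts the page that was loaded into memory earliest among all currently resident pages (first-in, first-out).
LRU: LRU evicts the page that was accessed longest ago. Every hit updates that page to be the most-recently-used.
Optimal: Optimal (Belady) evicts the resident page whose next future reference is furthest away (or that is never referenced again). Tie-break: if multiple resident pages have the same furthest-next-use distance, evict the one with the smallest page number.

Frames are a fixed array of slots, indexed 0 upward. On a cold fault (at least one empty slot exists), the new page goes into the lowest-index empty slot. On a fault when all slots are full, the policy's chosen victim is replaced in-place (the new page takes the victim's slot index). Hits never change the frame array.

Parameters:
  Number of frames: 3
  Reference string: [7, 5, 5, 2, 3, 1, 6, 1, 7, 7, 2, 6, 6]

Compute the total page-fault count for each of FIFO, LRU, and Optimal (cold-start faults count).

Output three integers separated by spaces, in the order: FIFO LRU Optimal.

--- FIFO ---
  step 0: ref 7 -> FAULT, frames=[7,-,-] (faults so far: 1)
  step 1: ref 5 -> FAULT, frames=[7,5,-] (faults so far: 2)
  step 2: ref 5 -> HIT, frames=[7,5,-] (faults so far: 2)
  step 3: ref 2 -> FAULT, frames=[7,5,2] (faults so far: 3)
  step 4: ref 3 -> FAULT, evict 7, frames=[3,5,2] (faults so far: 4)
  step 5: ref 1 -> FAULT, evict 5, frames=[3,1,2] (faults so far: 5)
  step 6: ref 6 -> FAULT, evict 2, frames=[3,1,6] (faults so far: 6)
  step 7: ref 1 -> HIT, frames=[3,1,6] (faults so far: 6)
  step 8: ref 7 -> FAULT, evict 3, frames=[7,1,6] (faults so far: 7)
  step 9: ref 7 -> HIT, frames=[7,1,6] (faults so far: 7)
  step 10: ref 2 -> FAULT, evict 1, frames=[7,2,6] (faults so far: 8)
  step 11: ref 6 -> HIT, frames=[7,2,6] (faults so far: 8)
  step 12: ref 6 -> HIT, frames=[7,2,6] (faults so far: 8)
  FIFO total faults: 8
--- LRU ---
  step 0: ref 7 -> FAULT, frames=[7,-,-] (faults so far: 1)
  step 1: ref 5 -> FAULT, frames=[7,5,-] (faults so far: 2)
  step 2: ref 5 -> HIT, frames=[7,5,-] (faults so far: 2)
  step 3: ref 2 -> FAULT, frames=[7,5,2] (faults so far: 3)
  step 4: ref 3 -> FAULT, evict 7, frames=[3,5,2] (faults so far: 4)
  step 5: ref 1 -> FAULT, evict 5, frames=[3,1,2] (faults so far: 5)
  step 6: ref 6 -> FAULT, evict 2, frames=[3,1,6] (faults so far: 6)
  step 7: ref 1 -> HIT, frames=[3,1,6] (faults so far: 6)
  step 8: ref 7 -> FAULT, evict 3, frames=[7,1,6] (faults so far: 7)
  step 9: ref 7 -> HIT, frames=[7,1,6] (faults so far: 7)
  step 10: ref 2 -> FAULT, evict 6, frames=[7,1,2] (faults so far: 8)
  step 11: ref 6 -> FAULT, evict 1, frames=[7,6,2] (faults so far: 9)
  step 12: ref 6 -> HIT, frames=[7,6,2] (faults so far: 9)
  LRU total faults: 9
--- Optimal ---
  step 0: ref 7 -> FAULT, frames=[7,-,-] (faults so far: 1)
  step 1: ref 5 -> FAULT, frames=[7,5,-] (faults so far: 2)
  step 2: ref 5 -> HIT, frames=[7,5,-] (faults so far: 2)
  step 3: ref 2 -> FAULT, frames=[7,5,2] (faults so far: 3)
  step 4: ref 3 -> FAULT, evict 5, frames=[7,3,2] (faults so far: 4)
  step 5: ref 1 -> FAULT, evict 3, frames=[7,1,2] (faults so far: 5)
  step 6: ref 6 -> FAULT, evict 2, frames=[7,1,6] (faults so far: 6)
  step 7: ref 1 -> HIT, frames=[7,1,6] (faults so far: 6)
  step 8: ref 7 -> HIT, frames=[7,1,6] (faults so far: 6)
  step 9: ref 7 -> HIT, frames=[7,1,6] (faults so far: 6)
  step 10: ref 2 -> FAULT, evict 1, frames=[7,2,6] (faults so far: 7)
  step 11: ref 6 -> HIT, frames=[7,2,6] (faults so far: 7)
  step 12: ref 6 -> HIT, frames=[7,2,6] (faults so far: 7)
  Optimal total faults: 7

Answer: 8 9 7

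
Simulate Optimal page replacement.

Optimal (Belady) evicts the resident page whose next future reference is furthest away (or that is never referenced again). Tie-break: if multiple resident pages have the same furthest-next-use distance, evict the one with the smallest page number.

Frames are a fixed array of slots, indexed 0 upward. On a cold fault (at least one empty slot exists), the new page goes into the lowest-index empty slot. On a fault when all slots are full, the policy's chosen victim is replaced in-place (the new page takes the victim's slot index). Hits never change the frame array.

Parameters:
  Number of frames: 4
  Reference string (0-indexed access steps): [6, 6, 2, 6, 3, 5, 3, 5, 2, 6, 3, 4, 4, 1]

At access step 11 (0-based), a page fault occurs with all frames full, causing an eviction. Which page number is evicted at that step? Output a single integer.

Answer: 2

Derivation:
Step 0: ref 6 -> FAULT, frames=[6,-,-,-]
Step 1: ref 6 -> HIT, frames=[6,-,-,-]
Step 2: ref 2 -> FAULT, frames=[6,2,-,-]
Step 3: ref 6 -> HIT, frames=[6,2,-,-]
Step 4: ref 3 -> FAULT, frames=[6,2,3,-]
Step 5: ref 5 -> FAULT, frames=[6,2,3,5]
Step 6: ref 3 -> HIT, frames=[6,2,3,5]
Step 7: ref 5 -> HIT, frames=[6,2,3,5]
Step 8: ref 2 -> HIT, frames=[6,2,3,5]
Step 9: ref 6 -> HIT, frames=[6,2,3,5]
Step 10: ref 3 -> HIT, frames=[6,2,3,5]
Step 11: ref 4 -> FAULT, evict 2, frames=[6,4,3,5]
At step 11: evicted page 2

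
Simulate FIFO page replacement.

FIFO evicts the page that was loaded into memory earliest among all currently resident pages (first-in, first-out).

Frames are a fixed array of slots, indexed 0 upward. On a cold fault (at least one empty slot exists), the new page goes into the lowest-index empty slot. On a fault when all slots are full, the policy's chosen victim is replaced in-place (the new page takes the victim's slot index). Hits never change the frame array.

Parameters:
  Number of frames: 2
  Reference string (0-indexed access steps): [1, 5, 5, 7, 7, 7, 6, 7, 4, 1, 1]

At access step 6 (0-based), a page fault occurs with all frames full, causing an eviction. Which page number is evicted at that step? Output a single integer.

Step 0: ref 1 -> FAULT, frames=[1,-]
Step 1: ref 5 -> FAULT, frames=[1,5]
Step 2: ref 5 -> HIT, frames=[1,5]
Step 3: ref 7 -> FAULT, evict 1, frames=[7,5]
Step 4: ref 7 -> HIT, frames=[7,5]
Step 5: ref 7 -> HIT, frames=[7,5]
Step 6: ref 6 -> FAULT, evict 5, frames=[7,6]
At step 6: evicted page 5

Answer: 5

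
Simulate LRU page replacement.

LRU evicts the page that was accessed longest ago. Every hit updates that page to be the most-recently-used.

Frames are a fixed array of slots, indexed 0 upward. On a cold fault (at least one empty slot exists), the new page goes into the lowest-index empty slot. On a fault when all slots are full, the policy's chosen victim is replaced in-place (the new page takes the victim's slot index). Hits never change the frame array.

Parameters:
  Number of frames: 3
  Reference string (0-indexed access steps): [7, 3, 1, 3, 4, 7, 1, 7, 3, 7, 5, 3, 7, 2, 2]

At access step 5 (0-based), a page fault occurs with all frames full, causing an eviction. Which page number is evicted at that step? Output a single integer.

Answer: 1

Derivation:
Step 0: ref 7 -> FAULT, frames=[7,-,-]
Step 1: ref 3 -> FAULT, frames=[7,3,-]
Step 2: ref 1 -> FAULT, frames=[7,3,1]
Step 3: ref 3 -> HIT, frames=[7,3,1]
Step 4: ref 4 -> FAULT, evict 7, frames=[4,3,1]
Step 5: ref 7 -> FAULT, evict 1, frames=[4,3,7]
At step 5: evicted page 1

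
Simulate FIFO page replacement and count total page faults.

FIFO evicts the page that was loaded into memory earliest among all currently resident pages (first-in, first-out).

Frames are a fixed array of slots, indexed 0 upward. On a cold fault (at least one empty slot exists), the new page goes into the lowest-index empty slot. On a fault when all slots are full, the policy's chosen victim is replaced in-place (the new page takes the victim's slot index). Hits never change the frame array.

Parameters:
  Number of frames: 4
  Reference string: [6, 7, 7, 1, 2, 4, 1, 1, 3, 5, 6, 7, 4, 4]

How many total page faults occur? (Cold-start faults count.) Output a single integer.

Step 0: ref 6 → FAULT, frames=[6,-,-,-]
Step 1: ref 7 → FAULT, frames=[6,7,-,-]
Step 2: ref 7 → HIT, frames=[6,7,-,-]
Step 3: ref 1 → FAULT, frames=[6,7,1,-]
Step 4: ref 2 → FAULT, frames=[6,7,1,2]
Step 5: ref 4 → FAULT (evict 6), frames=[4,7,1,2]
Step 6: ref 1 → HIT, frames=[4,7,1,2]
Step 7: ref 1 → HIT, frames=[4,7,1,2]
Step 8: ref 3 → FAULT (evict 7), frames=[4,3,1,2]
Step 9: ref 5 → FAULT (evict 1), frames=[4,3,5,2]
Step 10: ref 6 → FAULT (evict 2), frames=[4,3,5,6]
Step 11: ref 7 → FAULT (evict 4), frames=[7,3,5,6]
Step 12: ref 4 → FAULT (evict 3), frames=[7,4,5,6]
Step 13: ref 4 → HIT, frames=[7,4,5,6]
Total faults: 10

Answer: 10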